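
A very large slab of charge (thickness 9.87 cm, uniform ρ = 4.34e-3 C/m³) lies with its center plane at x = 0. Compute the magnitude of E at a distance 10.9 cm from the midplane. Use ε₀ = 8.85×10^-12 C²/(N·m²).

The point |x| = 10.9 cm lies outside the slab (half-thickness 0.04935 m). A symmetric pillbox spanning the full slab encloses Q_enc = ρ·d·A.
Flux = 2EA ⇒ E = |ρ|d/(2ε₀), independent of distance outside.
E = (4.34×10^-3)(0.0987)/(2·8.85×10^-12) = 2.42e7 N/C.

E = 2.42×10^7 N/C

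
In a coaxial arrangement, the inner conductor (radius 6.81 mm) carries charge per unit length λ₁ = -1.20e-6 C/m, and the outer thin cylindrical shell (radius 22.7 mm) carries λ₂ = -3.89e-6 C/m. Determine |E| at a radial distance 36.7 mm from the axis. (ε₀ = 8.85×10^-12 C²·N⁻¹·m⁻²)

|E| ≈ 2.49e6 N/C

Take a coaxial cylindrical Gaussian surface of radius r = 36.7 mm and length L (r > 22.7 mm, enclosing both).
λ_enc = λ₁ + λ₂ = (-1.20e-6) + (-3.89×10^-6) = -5.09×10^-6 C/m.
Applying ∮E·dA = Q_enc/ε₀ with the end caps contributing no flux:
E = |λ_enc|/(2πε₀r) = (5.09e-6)/(2π·8.85×10^-12·0.0367) = 2.49×10^6 N/C.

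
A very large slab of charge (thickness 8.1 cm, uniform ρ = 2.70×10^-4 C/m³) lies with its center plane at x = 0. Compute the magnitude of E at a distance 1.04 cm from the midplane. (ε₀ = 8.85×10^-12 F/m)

By symmetry E is perpendicular to the slab. A Gaussian pillbox from −1.04 cm to +1.04 cm (face area A) lies entirely within the slab.
Q_enc = ρ·(2x)·A and flux = 2EA, so 2EA = 2ρxA/ε₀ ⇒ E = |ρ|x/ε₀.
E = (2.70×10^-4)(0.0104)/(8.85×10^-12) = 3.17×10^5 N/C.

|E| = 3.17e5 N/C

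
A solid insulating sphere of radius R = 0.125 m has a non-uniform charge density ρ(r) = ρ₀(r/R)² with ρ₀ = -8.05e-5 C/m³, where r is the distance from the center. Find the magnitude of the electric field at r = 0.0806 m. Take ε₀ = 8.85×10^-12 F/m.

Symmetry ⇒ E = E(r) r̂. Gaussian sphere of radius r = 0.0806 m (r < R).
Q_enc = ∫₀^r ρ(r')·4πr'² dr' = (4πρ₀/R²) ∫₀^r r'^4 dr' = 4πρ₀ r^5/(5·R²) = -4.404×10^-8 C.
Since E is radial and uniform over the Gaussian sphere, Φ = E·4πr² = Q_enc/ε₀.
E = |Q_enc|/(4πε₀r²) = (4.404e-8)/(4π·8.85×10^-12·(0.0806)²) = 6.10×10^4 N/C.

E = 6.10×10^4 N/C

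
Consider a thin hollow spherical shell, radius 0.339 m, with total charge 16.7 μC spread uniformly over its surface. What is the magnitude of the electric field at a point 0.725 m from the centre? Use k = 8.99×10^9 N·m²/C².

Use a concentric Gaussian sphere at r = 0.725 m (r > 0.339 m).
The entire shell is enclosed: Q_enc = 1.67×10^-5 C.
Applying ∮E·dA = Q_enc/ε₀ with Φ = E(4πr²):
E = k|Q_enc|/r² = (8.99×10^9)(1.67×10^-5)/(0.725)² = 2.86e5 N/C.

E ≈ 2.86×10^5 V/m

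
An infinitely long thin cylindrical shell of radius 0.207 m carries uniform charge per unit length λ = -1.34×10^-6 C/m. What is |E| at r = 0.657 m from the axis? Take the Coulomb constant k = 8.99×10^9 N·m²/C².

Take a coaxial cylindrical Gaussian surface of radius r = 0.657 m and length L (r > 0.207 m).
The full line charge is enclosed: λ_enc = -1.34×10^-6 C/m.
By Gauss's law (flux through the curved wall only), E·2πrL = λ_enc L/ε₀.
E = 2k|λ_enc|/r = 2(8.99×10^9)(1.34×10^-6)/(0.657) = 3.67×10^4 N/C.

E ≈ 3.67×10^4 V/m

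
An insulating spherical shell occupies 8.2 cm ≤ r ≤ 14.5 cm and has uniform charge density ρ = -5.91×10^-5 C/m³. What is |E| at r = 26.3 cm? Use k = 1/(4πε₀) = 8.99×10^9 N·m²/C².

Use a concentric Gaussian sphere at r = 26.3 cm (r > 14.5 cm, enclosing the whole shell).
Q_enc = ρ·(4π/3)(b³ − a³) = (-5.91×10^-5)·(4π/3)·((0.145)³ − (0.082)³) = -6.182×10^-7 C.
By Gauss's law, ∮E·dA = E·4πr² = Q_enc/ε₀.
E = k|Q_enc|/r² = (8.99×10^9)(6.182e-7)/(0.263)² = 8.04e4 N/C.

|E| = 8.04×10^4 V/m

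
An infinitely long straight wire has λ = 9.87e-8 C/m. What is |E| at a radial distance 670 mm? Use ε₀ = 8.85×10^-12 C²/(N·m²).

Take a coaxial cylindrical Gaussian surface of radius r = 670 mm and length L.
Q_enc = λL, so λ_enc = 9.87×10^-8 C/m.
Since E is radial and uniform over the curved surface, Φ = E·2πrL = Q_enc/ε₀ = λ_enc L/ε₀.
E = |λ_enc|/(2πε₀r) = (9.87×10^-8)/(2π·8.85×10^-12·0.67) = 2.65e3 N/C.

|E| = 2.65e3 N/C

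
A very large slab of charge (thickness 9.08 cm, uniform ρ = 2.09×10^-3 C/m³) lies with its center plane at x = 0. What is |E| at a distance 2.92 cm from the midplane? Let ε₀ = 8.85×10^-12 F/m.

By symmetry E is perpendicular to the slab. A Gaussian pillbox from −2.92 cm to +2.92 cm (face area A) lies entirely within the slab.
Q_enc = ρ·(2x)·A and flux = 2EA, so 2EA = 2ρxA/ε₀ ⇒ E = |ρ|x/ε₀.
E = (2.09×10^-3)(0.0292)/(8.85×10^-12) = 6.90×10^6 N/C.

E = 6.90e6 N/C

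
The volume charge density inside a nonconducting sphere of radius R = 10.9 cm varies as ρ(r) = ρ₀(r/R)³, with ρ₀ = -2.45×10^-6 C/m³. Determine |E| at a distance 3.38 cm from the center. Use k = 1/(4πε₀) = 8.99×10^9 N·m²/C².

Take a concentric spherical Gaussian surface of radius r = 3.38 cm (r < R).
Integrate the density: Q_enc = 4π ∫₀^r ρ₀(r'/R)^3 r'² dr' = 4πρ₀ r^6/(6·R³) = -5.908×10^-12 C.
By Gauss's law, ∮E·dA = E·4πr² = Q_enc/ε₀.
E = k|Q_enc|/r² = (8.99×10^9)(5.908×10^-12)/(0.0338)² = 46.5 N/C.

46.5 N/C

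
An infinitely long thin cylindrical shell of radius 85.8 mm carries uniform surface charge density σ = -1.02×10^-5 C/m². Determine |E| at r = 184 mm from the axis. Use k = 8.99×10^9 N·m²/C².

Coaxial Gaussian cylinder, radius r = 184 mm, length L (r > 85.8 mm).
The whole shell is enclosed: λ_enc = σ·2πR = (-1.02×10^-5)·2π·(0.0858) = -5.499×10^-6 C/m.
Gauss's law: E·2πrL = λ_enc L/ε₀.
E = 2k|λ_enc|/r = 2(8.99×10^9)(5.499e-6)/(0.184) = 5.37×10^5 N/C.

E = 5.37e5 N/C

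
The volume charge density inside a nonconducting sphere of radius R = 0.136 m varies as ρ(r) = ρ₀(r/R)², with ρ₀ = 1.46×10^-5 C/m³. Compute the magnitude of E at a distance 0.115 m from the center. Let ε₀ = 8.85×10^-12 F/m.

E = 2.71×10^4 V/m

Take a concentric spherical Gaussian surface of radius r = 0.115 m (r < R).
Integrate the density: Q_enc = 4π ∫₀^r ρ₀(r'/R)^2 r'² dr' = 4πρ₀ r^5/(5·R²) = 3.99×10^-8 C.
By Gauss's law, ∮E·dA = E·4πr² = Q_enc/ε₀.
E = |Q_enc|/(4πε₀r²) = (3.99×10^-8)/(4π·8.85×10^-12·(0.115)²) = 2.71×10^4 N/C.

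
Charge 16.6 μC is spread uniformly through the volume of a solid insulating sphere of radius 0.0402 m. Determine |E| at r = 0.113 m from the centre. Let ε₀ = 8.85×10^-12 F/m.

E ≈ 1.17×10^7 N/C

Symmetry ⇒ E = E(r) r̂. Gaussian sphere of radius r = 0.113 m (r > R, so the entire charge is enclosed).
Q_enc = 16.6 μC = 1.66e-5 C.
Applying ∮E·dA = Q_enc/ε₀ with Φ = E(4πr²):
E = |Q_enc|/(4πε₀r²) = (1.66×10^-5)/(4π·8.85×10^-12·(0.113)²) = 1.17×10^7 N/C.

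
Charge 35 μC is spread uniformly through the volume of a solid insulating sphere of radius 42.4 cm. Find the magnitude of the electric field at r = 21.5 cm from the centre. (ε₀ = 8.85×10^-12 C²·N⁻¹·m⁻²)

Take a concentric spherical Gaussian surface of radius r = 21.5 cm (r < R).
For a uniform sphere the enclosed fraction is (r/R)³, so Q_enc = (35 μC)(0.215/0.424)³ = 4.563×10^-6 C.
Since E is radial and uniform over the Gaussian sphere, Φ = E·4πr² = Q_enc/ε₀.
E = |Q_enc|/(4πε₀r²) = (4.563e-6)/(4π·8.85×10^-12·(0.215)²) = 8.88e5 N/C.

|E| ≈ 8.88×10^5 N/C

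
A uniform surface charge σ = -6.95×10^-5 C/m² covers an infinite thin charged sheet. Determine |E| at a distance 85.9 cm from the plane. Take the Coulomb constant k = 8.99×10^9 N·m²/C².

By planar symmetry E is perpendicular to the sheet and uniform; use a Gaussian pillbox with flat faces of area A on each side of the sheet.
Only the two end caps contribute flux: Φ = 2EA. With Q_enc = σA, Gauss's law gives E = |σ|/(2ε₀).
E = 2πk|σ| = 2π(8.99×10^9)(6.95×10^-5) = 3.93×10^6 N/C.

|E| = 3.93×10^6 N/C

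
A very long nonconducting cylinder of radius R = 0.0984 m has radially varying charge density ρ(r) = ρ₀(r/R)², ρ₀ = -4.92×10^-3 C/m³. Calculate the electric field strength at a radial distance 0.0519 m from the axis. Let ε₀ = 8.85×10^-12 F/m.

By cylindrical symmetry E is radial; use a coaxial Gaussian cylinder of radius 0.0519 m and length L (r < R).
λ_enc = ∫₀^r ρ(r')·2πr' dr' = (2πρ₀/R²)·r^4/4 = -5.791×10^-6 C/m.
Since E is radial and uniform over the curved surface, Φ = E·2πrL = Q_enc/ε₀ = λ_enc L/ε₀.
E = |λ_enc|/(2πε₀r) = (5.791×10^-6)/(2π·8.85×10^-12·0.0519) = 2.01e6 N/C.

E ≈ 2.01e6 N/C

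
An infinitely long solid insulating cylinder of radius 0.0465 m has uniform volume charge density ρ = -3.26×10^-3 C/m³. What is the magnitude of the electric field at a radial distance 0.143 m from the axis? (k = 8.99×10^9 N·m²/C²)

By cylindrical symmetry E is radial; use a coaxial Gaussian cylinder of radius 0.143 m and length L (r > 0.0465 m, full cross-section enclosed).
λ_enc = ρ·πR² = (-3.26×10^-3)π(0.0465)² = -2.214×10^-5 C/m.
Applying ∮E·dA = Q_enc/ε₀ with the end caps contributing no flux:
E = 2k|λ_enc|/r = 2(8.99×10^9)(2.214×10^-5)/(0.143) = 2.78e6 N/C.

E = 2.78×10^6 N/C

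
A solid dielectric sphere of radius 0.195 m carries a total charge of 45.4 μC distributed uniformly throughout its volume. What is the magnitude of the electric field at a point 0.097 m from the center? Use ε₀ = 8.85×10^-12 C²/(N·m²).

5.34×10^6 N/C

By spherical symmetry E is radial; choose a Gaussian sphere of radius r = 0.097 m (r < R).
For a uniform sphere the enclosed fraction is (r/R)³, so Q_enc = (45.4 μC)(0.097/0.195)³ = 5.588×10^-6 C.
By Gauss's law, ∮E·dA = E·4πr² = Q_enc/ε₀.
E = |Q_enc|/(4πε₀r²) = (5.588×10^-6)/(4π·8.85×10^-12·(0.097)²) = 5.34×10^6 N/C.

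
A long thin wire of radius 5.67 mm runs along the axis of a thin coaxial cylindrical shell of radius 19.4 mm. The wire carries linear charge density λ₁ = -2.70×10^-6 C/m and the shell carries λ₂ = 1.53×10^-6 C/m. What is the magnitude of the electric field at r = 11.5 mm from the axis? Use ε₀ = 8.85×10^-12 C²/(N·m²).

Take a coaxial cylindrical Gaussian surface of radius r = 11.5 mm and length L (between the conductors, 5.67 mm < r < 19.4 mm).
The shell at 19.4 mm lies outside the Gaussian surface, so λ_enc = λ₁ = -2.70×10^-6 C/m.
Gauss's law: E·2πrL = λ_enc L/ε₀.
E = |λ_enc|/(2πε₀r) = (2.70×10^-6)/(2π·8.85×10^-12·0.0115) = 4.22e6 N/C.

|E| = 4.22e6 V/m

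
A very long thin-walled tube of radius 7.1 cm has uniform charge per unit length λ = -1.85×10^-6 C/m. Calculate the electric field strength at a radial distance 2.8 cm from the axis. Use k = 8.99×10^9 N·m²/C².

Take a coaxial cylindrical Gaussian surface of radius r = 2.8 cm and length L (r < 7.1 cm, inside the shell).
No charge is enclosed, so Gauss's law gives E·2πrL = 0 ⇒ E = 0.

|E| = 0 N/C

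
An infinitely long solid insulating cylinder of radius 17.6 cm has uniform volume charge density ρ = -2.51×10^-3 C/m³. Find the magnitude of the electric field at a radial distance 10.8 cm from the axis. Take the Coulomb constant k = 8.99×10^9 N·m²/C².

E = 1.53e7 N/C

Take a coaxial cylindrical Gaussian surface of radius r = 10.8 cm and length L (r < R).
Enclosed charge per unit length: λ_enc = ρ·πr² = (-2.51×10^-3)π(0.108)² = -9.198×10^-5 C/m.
Gauss's law: E·2πrL = λ_enc L/ε₀.
E = 2k|λ_enc|/r = 2(8.99×10^9)(9.198×10^-5)/(0.108) = 1.53×10^7 N/C.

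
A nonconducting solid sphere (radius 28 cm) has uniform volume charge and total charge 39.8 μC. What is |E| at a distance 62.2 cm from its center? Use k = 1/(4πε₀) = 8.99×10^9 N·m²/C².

Symmetry ⇒ E = E(r) r̂. Gaussian sphere of radius r = 62.2 cm (r > R, so the entire charge is enclosed).
Q_enc = 39.8 μC = 3.98×10^-5 C.
By Gauss's law, ∮E·dA = E·4πr² = Q_enc/ε₀.
E = k|Q_enc|/r² = (8.99×10^9)(3.98×10^-5)/(0.622)² = 9.25e5 N/C.

E = 9.25e5 N/C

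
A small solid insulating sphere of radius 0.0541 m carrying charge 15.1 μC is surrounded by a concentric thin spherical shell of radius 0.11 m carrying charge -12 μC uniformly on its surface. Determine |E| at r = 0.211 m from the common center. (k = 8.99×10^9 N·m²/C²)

Use a concentric Gaussian sphere at r = 0.211 m (r > 0.11 m, enclosing both).
Q_enc = (15.1 μC) + (-12 μC) = 3.10×10^-6 C.
Since E is radial and uniform over the Gaussian sphere, Φ = E·4πr² = Q_enc/ε₀.
E = k|Q_enc|/r² = (8.99×10^9)(3.10×10^-6)/(0.211)² = 6.26×10^5 N/C.

6.26×10^5 V/m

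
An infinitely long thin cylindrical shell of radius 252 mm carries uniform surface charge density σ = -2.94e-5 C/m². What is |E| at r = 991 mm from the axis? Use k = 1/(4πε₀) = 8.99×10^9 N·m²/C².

Choose a coaxial cylinder of radius r = 991 mm (arbitrary length L) as the Gaussian surface (r > 252 mm).
The whole shell is enclosed: λ_enc = σ·2πR = (-2.94×10^-5)·2π·(0.252) = -4.655×10^-5 C/m.
Gauss's law: E·2πrL = λ_enc L/ε₀.
E = 2k|λ_enc|/r = 2(8.99×10^9)(4.655e-5)/(0.991) = 8.45×10^5 N/C.

E ≈ 8.45×10^5 V/m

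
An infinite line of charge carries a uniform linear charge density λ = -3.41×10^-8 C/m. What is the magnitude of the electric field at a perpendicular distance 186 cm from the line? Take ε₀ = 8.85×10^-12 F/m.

E = 330 N/C

Take a coaxial cylindrical Gaussian surface of radius r = 186 cm and length L.
Q_enc = λL, so λ_enc = -3.41e-8 C/m.
Applying ∮E·dA = Q_enc/ε₀ with the end caps contributing no flux:
E = |λ_enc|/(2πε₀r) = (3.41e-8)/(2π·8.85×10^-12·1.86) = 330 N/C.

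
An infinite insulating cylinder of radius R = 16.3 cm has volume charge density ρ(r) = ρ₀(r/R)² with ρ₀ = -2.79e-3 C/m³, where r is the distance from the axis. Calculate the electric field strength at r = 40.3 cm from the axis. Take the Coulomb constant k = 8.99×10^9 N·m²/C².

|E| ≈ 5.19×10^6 N/C

By cylindrical symmetry E is radial; use a coaxial Gaussian cylinder of radius 40.3 cm and length L (r > R, full charge per length enclosed).
λ_enc = 2π ∫₀^R ρ₀(r'/R)^2 r' dr' = 2πρ₀R²/4 = -1.164×10^-4 C/m.
Since E is radial and uniform over the curved surface, Φ = E·2πrL = Q_enc/ε₀ = λ_enc L/ε₀.
E = 2k|λ_enc|/r = 2(8.99×10^9)(1.164×10^-4)/(0.403) = 5.19×10^6 N/C.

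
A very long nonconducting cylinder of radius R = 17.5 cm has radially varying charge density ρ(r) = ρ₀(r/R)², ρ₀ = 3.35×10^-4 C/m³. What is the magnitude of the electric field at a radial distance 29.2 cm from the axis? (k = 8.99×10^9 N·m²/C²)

Coaxial Gaussian cylinder, radius r = 29.2 cm, length L (r > R, full charge per length enclosed).
λ_enc = 2π ∫₀^R ρ₀(r'/R)^2 r' dr' = 2πρ₀R²/4 = 1.612e-5 C/m.
By Gauss's law (flux through the curved wall only), E·2πrL = λ_enc L/ε₀.
E = 2k|λ_enc|/r = 2(8.99×10^9)(1.612×10^-5)/(0.292) = 9.92e5 N/C.

E ≈ 9.92e5 N/C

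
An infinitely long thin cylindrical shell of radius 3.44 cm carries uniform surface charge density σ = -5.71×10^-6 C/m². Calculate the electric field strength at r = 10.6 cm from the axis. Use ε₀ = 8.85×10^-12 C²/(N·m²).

Coaxial Gaussian cylinder, radius r = 10.6 cm, length L (r > 3.44 cm).
The whole shell is enclosed: λ_enc = σ·2πR = (-5.71e-6)·2π·(0.0344) = -1.234×10^-6 C/m.
Gauss's law: E·2πrL = λ_enc L/ε₀.
E = |λ_enc|/(2πε₀r) = (1.234e-6)/(2π·8.85×10^-12·0.106) = 2.09e5 N/C.

|E| = 2.09×10^5 N/C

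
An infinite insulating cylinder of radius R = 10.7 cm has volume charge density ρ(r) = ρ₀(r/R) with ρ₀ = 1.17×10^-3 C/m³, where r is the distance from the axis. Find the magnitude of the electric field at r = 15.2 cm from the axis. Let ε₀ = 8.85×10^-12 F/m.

|E| ≈ 3.32e6 N/C

By cylindrical symmetry E is radial; use a coaxial Gaussian cylinder of radius 15.2 cm and length L (r > R, full charge per length enclosed).
λ_enc = 2π ∫₀^R ρ₀(r'/R)^1 r' dr' = 2πρ₀R²/3 = 2.806×10^-5 C/m.
By Gauss's law (flux through the curved wall only), E·2πrL = λ_enc L/ε₀.
E = |λ_enc|/(2πε₀r) = (2.806×10^-5)/(2π·8.85×10^-12·0.152) = 3.32×10^6 N/C.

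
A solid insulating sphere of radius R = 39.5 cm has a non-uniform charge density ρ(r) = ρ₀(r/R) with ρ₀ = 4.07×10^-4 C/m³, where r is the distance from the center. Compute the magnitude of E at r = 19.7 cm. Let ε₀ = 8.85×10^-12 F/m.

By spherical symmetry E is radial; choose a Gaussian sphere of radius r = 19.7 cm (r < R).
Q_enc = ∫₀^r ρ(r')·4πr'² dr' = (4πρ₀/R) ∫₀^r r'^3 dr' = 4πρ₀ r^4/(4·R) = 4.875×10^-6 C.
By Gauss's law, ∮E·dA = E·4πr² = Q_enc/ε₀.
E = |Q_enc|/(4πε₀r²) = (4.875×10^-6)/(4π·8.85×10^-12·(0.197)²) = 1.13e6 N/C.

|E| = 1.13×10^6 N/C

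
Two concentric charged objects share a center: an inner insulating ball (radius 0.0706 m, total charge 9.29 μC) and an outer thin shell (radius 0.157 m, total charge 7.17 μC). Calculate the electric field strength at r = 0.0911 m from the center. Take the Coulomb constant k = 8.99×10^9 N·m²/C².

E = 1.01×10^7 V/m

Symmetry ⇒ E = E(r) r̂. Gaussian sphere of radius r = 0.0911 m (between the bodies, 0.0706 m < r < 0.157 m).
Only the inner charge is enclosed; the outer shell contributes nothing inside itself. Q_enc = 9.29 μC = 9.29e-6 C.
Gauss's law: E·4πr² = Q_enc/ε₀.
E = k|Q_enc|/r² = (8.99×10^9)(9.29e-6)/(0.0911)² = 1.01×10^7 N/C.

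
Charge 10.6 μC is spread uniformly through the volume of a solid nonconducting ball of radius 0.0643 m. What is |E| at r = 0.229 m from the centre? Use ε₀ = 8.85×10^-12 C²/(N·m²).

Take a concentric spherical Gaussian surface of radius r = 0.229 m (r > R, so the entire charge is enclosed).
Q_enc = 10.6 μC = 1.06e-5 C.
Gauss's law: E·4πr² = Q_enc/ε₀.
E = |Q_enc|/(4πε₀r²) = (1.06×10^-5)/(4π·8.85×10^-12·(0.229)²) = 1.82×10^6 N/C.

E = 1.82×10^6 N/C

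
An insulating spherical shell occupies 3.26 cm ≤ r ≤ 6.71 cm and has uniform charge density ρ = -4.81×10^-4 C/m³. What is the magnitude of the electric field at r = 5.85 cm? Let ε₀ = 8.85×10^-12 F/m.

8.76e5 N/C

Use a concentric Gaussian sphere at r = 5.85 cm (within the shell material, 3.26 cm < r < 6.71 cm).
Only the shell between 3.26 cm and r is enclosed: Q_enc = ρ·(4π/3)(r³ − a³) = (-4.81e-4)·(4π/3)·((0.0585)³ − (0.0326)³) = -3.336×10^-7 C.
Gauss's law: E·4πr² = Q_enc/ε₀.
E = |Q_enc|/(4πε₀r²) = (3.336×10^-7)/(4π·8.85×10^-12·(0.0585)²) = 8.76×10^5 N/C.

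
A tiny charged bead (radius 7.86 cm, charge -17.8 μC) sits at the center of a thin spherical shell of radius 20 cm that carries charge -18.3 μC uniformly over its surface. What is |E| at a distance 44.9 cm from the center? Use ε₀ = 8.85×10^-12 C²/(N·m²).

Take a concentric spherical Gaussian surface of radius r = 44.9 cm (r > 20 cm, enclosing both).
Q_enc = (-17.8 μC) + (-18.3 μC) = -3.61e-5 C.
Since E is radial and uniform over the Gaussian sphere, Φ = E·4πr² = Q_enc/ε₀.
E = |Q_enc|/(4πε₀r²) = (3.61e-5)/(4π·8.85×10^-12·(0.449)²) = 1.61×10^6 N/C.

E ≈ 1.61×10^6 V/m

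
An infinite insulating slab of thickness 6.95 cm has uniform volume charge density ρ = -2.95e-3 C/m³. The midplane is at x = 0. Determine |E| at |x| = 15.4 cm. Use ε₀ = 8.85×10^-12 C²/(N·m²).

E ≈ 1.16×10^7 V/m

The point |x| = 15.4 cm lies outside the slab (half-thickness 0.03475 m). A symmetric pillbox spanning the full slab encloses Q_enc = ρ·d·A.
Flux = 2EA ⇒ E = |ρ|d/(2ε₀), independent of distance outside.
E = (2.95×10^-3)(0.0695)/(2·8.85×10^-12) = 1.16e7 N/C.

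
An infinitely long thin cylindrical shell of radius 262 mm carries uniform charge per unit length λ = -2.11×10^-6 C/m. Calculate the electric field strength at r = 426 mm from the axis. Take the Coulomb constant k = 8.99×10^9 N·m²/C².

Choose a coaxial cylinder of radius r = 426 mm (arbitrary length L) as the Gaussian surface (r > 262 mm).
The full line charge is enclosed: λ_enc = -2.11×10^-6 C/m.
By Gauss's law (flux through the curved wall only), E·2πrL = λ_enc L/ε₀.
E = 2k|λ_enc|/r = 2(8.99×10^9)(2.11×10^-6)/(0.426) = 8.91×10^4 N/C.

|E| ≈ 8.91×10^4 N/C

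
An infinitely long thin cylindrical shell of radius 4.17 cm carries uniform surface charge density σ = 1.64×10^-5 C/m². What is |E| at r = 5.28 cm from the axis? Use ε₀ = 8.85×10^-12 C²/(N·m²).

1.46×10^6 N/C

By cylindrical symmetry E is radial; use a coaxial Gaussian cylinder of radius 5.28 cm and length L (r > 4.17 cm).
The whole shell is enclosed: λ_enc = σ·2πR = (1.64×10^-5)·2π·(0.0417) = 4.297×10^-6 C/m.
By Gauss's law (flux through the curved wall only), E·2πrL = λ_enc L/ε₀.
E = |λ_enc|/(2πε₀r) = (4.297×10^-6)/(2π·8.85×10^-12·0.0528) = 1.46e6 N/C.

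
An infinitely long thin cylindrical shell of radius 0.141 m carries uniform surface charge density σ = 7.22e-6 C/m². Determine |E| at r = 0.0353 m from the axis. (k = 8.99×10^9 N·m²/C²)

Take a coaxial cylindrical Gaussian surface of radius r = 0.0353 m and length L (r < 0.141 m, inside the shell).
No charge is enclosed, so Gauss's law gives E·2πrL = 0 ⇒ E = 0.

E = 0 (no enclosed charge)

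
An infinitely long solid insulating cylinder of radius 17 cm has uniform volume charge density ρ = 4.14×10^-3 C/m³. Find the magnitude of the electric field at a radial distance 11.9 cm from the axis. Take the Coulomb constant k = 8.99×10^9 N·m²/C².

Choose a coaxial cylinder of radius r = 11.9 cm (arbitrary length L) as the Gaussian surface (r < R).
Charge inside radius r per length L is ρ·πr²·L, so λ_enc = ρπr² = 1.842×10^-4 C/m.
By Gauss's law (flux through the curved wall only), E·2πrL = λ_enc L/ε₀.
E = 2k|λ_enc|/r = 2(8.99×10^9)(1.842×10^-4)/(0.119) = 2.78e7 N/C.

E = 2.78×10^7 V/m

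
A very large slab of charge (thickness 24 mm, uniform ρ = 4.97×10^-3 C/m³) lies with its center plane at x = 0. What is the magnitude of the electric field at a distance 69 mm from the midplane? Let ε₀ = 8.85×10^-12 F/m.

The point |x| = 69 mm lies outside the slab (half-thickness 0.012 m). A symmetric pillbox spanning the full slab encloses Q_enc = ρ·d·A.
Flux = 2EA ⇒ E = |ρ|d/(2ε₀), independent of distance outside.
E = (4.97×10^-3)(0.024)/(2·8.85×10^-12) = 6.74×10^6 N/C.

E = 6.74×10^6 N/C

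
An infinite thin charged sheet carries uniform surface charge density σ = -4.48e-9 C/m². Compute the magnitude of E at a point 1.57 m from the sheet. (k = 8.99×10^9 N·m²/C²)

By planar symmetry E is perpendicular to the sheet and uniform; use a Gaussian pillbox with flat faces of area A on each side of the sheet.
Only the two end caps contribute flux: Φ = 2EA. With Q_enc = σA, Gauss's law gives E = |σ|/(2ε₀).
E = 2πk|σ| = 2π(8.99×10^9)(4.48×10^-9) = 253 N/C.

|E| ≈ 253 N/C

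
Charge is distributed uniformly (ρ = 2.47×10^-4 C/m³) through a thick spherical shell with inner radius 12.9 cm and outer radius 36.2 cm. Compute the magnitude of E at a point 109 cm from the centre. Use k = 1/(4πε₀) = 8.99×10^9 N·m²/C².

3.55×10^5 V/m

Symmetry ⇒ E = E(r) r̂. Gaussian sphere of radius r = 109 cm (r > 36.2 cm, enclosing the whole shell).
Q_enc = ρ·(4π/3)(b³ − a³) = (2.47×10^-4)·(4π/3)·((0.362)³ − (0.129)³) = 4.686×10^-5 C.
By Gauss's law, ∮E·dA = E·4πr² = Q_enc/ε₀.
E = k|Q_enc|/r² = (8.99×10^9)(4.686×10^-5)/(1.09)² = 3.55×10^5 N/C.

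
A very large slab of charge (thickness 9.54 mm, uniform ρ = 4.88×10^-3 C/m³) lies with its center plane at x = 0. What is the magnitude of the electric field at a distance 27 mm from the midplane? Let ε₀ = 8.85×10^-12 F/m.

E = 2.63×10^6 N/C

The point |x| = 27 mm lies outside the slab (half-thickness 0.00477 m). A symmetric pillbox spanning the full slab encloses Q_enc = ρ·d·A.
Flux = 2EA ⇒ E = |ρ|d/(2ε₀), independent of distance outside.
E = (4.88×10^-3)(0.00954)/(2·8.85×10^-12) = 2.63e6 N/C.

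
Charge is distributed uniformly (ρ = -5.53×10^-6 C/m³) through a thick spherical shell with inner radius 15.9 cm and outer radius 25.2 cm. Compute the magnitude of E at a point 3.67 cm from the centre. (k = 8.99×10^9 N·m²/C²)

|E| = 0 N/C

By spherical symmetry E is radial; choose a Gaussian sphere of radius r = 3.67 cm (r < 15.9 cm, inside the empty cavity).
No charge is enclosed, so by Gauss's law E·4πr² = 0 ⇒ E = 0.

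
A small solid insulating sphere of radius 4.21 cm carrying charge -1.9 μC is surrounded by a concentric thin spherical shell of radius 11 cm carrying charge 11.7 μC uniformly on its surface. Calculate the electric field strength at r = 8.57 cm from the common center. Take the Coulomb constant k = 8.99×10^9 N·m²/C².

By spherical symmetry E is radial; choose a Gaussian sphere of radius r = 8.57 cm (between the bodies, 4.21 cm < r < 11 cm).
Only the inner charge is enclosed; the outer shell contributes nothing inside itself. Q_enc = -1.9 μC = -1.90e-6 C.
Applying ∮E·dA = Q_enc/ε₀ with Φ = E(4πr²):
E = k|Q_enc|/r² = (8.99×10^9)(1.90×10^-6)/(0.0857)² = 2.33×10^6 N/C.

E ≈ 2.33×10^6 N/C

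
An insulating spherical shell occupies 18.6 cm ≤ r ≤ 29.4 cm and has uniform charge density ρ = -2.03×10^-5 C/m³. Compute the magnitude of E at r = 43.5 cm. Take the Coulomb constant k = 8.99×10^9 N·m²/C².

E = 7.67e4 N/C

Symmetry ⇒ E = E(r) r̂. Gaussian sphere of radius r = 43.5 cm (r > 29.4 cm, enclosing the whole shell).
Q_enc = ρ·(4π/3)(b³ − a³) = (-2.03×10^-5)·(4π/3)·((0.294)³ − (0.186)³) = -1.614e-6 C.
By Gauss's law, ∮E·dA = E·4πr² = Q_enc/ε₀.
E = k|Q_enc|/r² = (8.99×10^9)(1.614×10^-6)/(0.435)² = 7.67×10^4 N/C.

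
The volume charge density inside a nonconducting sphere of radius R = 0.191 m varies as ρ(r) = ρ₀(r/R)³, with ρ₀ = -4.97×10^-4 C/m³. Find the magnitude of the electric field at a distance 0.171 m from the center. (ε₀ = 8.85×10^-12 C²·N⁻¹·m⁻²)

By spherical symmetry E is radial; choose a Gaussian sphere of radius r = 0.171 m (r < R).
Integrate the density: Q_enc = 4π ∫₀^r ρ₀(r'/R)^3 r'² dr' = 4πρ₀ r^6/(6·R³) = -3.735×10^-6 C.
Since E is radial and uniform over the Gaussian sphere, Φ = E·4πr² = Q_enc/ε₀.
E = |Q_enc|/(4πε₀r²) = (3.735e-6)/(4π·8.85×10^-12·(0.171)²) = 1.15×10^6 N/C.

E ≈ 1.15×10^6 N/C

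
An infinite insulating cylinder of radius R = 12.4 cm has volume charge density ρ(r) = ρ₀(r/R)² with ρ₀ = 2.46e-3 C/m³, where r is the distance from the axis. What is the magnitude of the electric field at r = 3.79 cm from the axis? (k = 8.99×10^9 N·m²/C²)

Choose a coaxial cylinder of radius r = 3.79 cm (arbitrary length L) as the Gaussian surface (r < R).
λ_enc = ∫₀^r ρ(r')·2πr' dr' = (2πρ₀/R²)·r^4/4 = 5.185×10^-7 C/m.
By Gauss's law (flux through the curved wall only), E·2πrL = λ_enc L/ε₀.
E = 2k|λ_enc|/r = 2(8.99×10^9)(5.185×10^-7)/(0.0379) = 2.46×10^5 N/C.

|E| ≈ 2.46×10^5 V/m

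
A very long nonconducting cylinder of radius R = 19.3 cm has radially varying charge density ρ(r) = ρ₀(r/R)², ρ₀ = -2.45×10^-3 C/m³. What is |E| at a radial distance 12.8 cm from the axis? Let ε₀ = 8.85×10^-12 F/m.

|E| ≈ 3.90e6 V/m

Choose a coaxial cylinder of radius r = 12.8 cm (arbitrary length L) as the Gaussian surface (r < R).
Integrating ρ over the cross-section to radius r: λ_enc = (2πρ₀/R²) ∫₀^r r'^3 dr' = 2πρ₀ r^4/(4·R²) = -2.773e-5 C/m.
Gauss's law: E·2πrL = λ_enc L/ε₀.
E = |λ_enc|/(2πε₀r) = (2.773e-5)/(2π·8.85×10^-12·0.128) = 3.90×10^6 N/C.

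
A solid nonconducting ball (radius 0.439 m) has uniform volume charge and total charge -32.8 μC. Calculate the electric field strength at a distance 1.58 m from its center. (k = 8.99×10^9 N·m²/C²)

Symmetry ⇒ E = E(r) r̂. Gaussian sphere of radius r = 1.58 m (r > R, so the entire charge is enclosed).
Q_enc = -32.8 μC = -3.28e-5 C.
By Gauss's law, ∮E·dA = E·4πr² = Q_enc/ε₀.
E = k|Q_enc|/r² = (8.99×10^9)(3.28×10^-5)/(1.58)² = 1.18e5 N/C.

1.18×10^5 N/C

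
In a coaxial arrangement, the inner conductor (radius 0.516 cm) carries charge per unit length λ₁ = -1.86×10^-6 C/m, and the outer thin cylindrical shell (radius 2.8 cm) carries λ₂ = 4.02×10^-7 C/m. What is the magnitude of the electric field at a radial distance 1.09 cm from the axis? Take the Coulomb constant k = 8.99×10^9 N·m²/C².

E ≈ 3.07×10^6 N/C

Choose a coaxial cylinder of radius r = 1.09 cm (arbitrary length L) as the Gaussian surface (between the conductors, 0.516 cm < r < 2.8 cm).
The shell at 2.8 cm lies outside the Gaussian surface, so λ_enc = λ₁ = -1.86e-6 C/m.
Gauss's law: E·2πrL = λ_enc L/ε₀.
E = 2k|λ_enc|/r = 2(8.99×10^9)(1.86×10^-6)/(0.0109) = 3.07×10^6 N/C.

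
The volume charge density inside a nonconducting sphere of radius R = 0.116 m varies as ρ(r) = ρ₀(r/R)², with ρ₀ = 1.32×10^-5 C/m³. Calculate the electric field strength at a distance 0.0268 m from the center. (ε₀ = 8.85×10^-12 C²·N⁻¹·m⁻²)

|E| = 427 N/C

By spherical symmetry E is radial; choose a Gaussian sphere of radius r = 0.0268 m (r < R).
Integrate the density: Q_enc = 4π ∫₀^r ρ₀(r'/R)^2 r'² dr' = 4πρ₀ r^5/(5·R²) = 3.409×10^-11 C.
Since E is radial and uniform over the Gaussian sphere, Φ = E·4πr² = Q_enc/ε₀.
E = |Q_enc|/(4πε₀r²) = (3.409e-11)/(4π·8.85×10^-12·(0.0268)²) = 427 N/C.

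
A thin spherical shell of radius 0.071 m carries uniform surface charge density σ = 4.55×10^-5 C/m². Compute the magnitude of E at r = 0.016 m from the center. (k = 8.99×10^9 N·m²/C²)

Use a concentric Gaussian sphere at r = 0.016 m (inside the shell, r < 0.071 m).
All the charge is outside the Gaussian surface: Q_enc = 0, hence E = 0 everywhere inside the shell.

E = 0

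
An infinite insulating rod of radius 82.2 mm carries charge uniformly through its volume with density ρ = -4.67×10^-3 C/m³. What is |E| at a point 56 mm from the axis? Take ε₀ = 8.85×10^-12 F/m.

Choose a coaxial cylinder of radius r = 56 mm (arbitrary length L) as the Gaussian surface (r < R).
Enclosed charge per unit length: λ_enc = ρ·πr² = (-4.67×10^-3)π(0.056)² = -4.601×10^-5 C/m.
By Gauss's law (flux through the curved wall only), E·2πrL = λ_enc L/ε₀.
E = |λ_enc|/(2πε₀r) = (4.601×10^-5)/(2π·8.85×10^-12·0.056) = 1.48×10^7 N/C.

E ≈ 1.48e7 V/m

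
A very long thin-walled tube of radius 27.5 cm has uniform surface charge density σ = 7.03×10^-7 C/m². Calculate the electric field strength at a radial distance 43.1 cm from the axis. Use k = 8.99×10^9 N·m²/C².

5.07e4 N/C

Choose a coaxial cylinder of radius r = 43.1 cm (arbitrary length L) as the Gaussian surface (r > 27.5 cm).
The whole shell is enclosed: λ_enc = σ·2πR = (7.03e-7)·2π·(0.275) = 1.215×10^-6 C/m.
Since E is radial and uniform over the curved surface, Φ = E·2πrL = Q_enc/ε₀ = λ_enc L/ε₀.
E = 2k|λ_enc|/r = 2(8.99×10^9)(1.215e-6)/(0.431) = 5.07e4 N/C.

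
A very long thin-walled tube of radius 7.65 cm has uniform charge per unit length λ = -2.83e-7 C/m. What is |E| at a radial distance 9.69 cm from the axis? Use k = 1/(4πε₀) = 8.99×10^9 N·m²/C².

By cylindrical symmetry E is radial; use a coaxial Gaussian cylinder of radius 9.69 cm and length L (r > 7.65 cm).
The full line charge is enclosed: λ_enc = -2.83e-7 C/m.
Gauss's law: E·2πrL = λ_enc L/ε₀.
E = 2k|λ_enc|/r = 2(8.99×10^9)(2.83e-7)/(0.0969) = 5.25×10^4 N/C.

5.25e4 V/m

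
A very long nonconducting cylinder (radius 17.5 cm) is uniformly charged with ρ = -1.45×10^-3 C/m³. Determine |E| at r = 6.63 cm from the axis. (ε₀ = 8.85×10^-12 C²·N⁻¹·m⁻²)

Choose a coaxial cylinder of radius r = 6.63 cm (arbitrary length L) as the Gaussian surface (r < R).
Enclosed charge per unit length: λ_enc = ρ·πr² = (-1.45×10^-3)π(0.0663)² = -2.002×10^-5 C/m.
Since E is radial and uniform over the curved surface, Φ = E·2πrL = Q_enc/ε₀ = λ_enc L/ε₀.
E = |λ_enc|/(2πε₀r) = (2.002×10^-5)/(2π·8.85×10^-12·0.0663) = 5.43e6 N/C.

|E| = 5.43×10^6 N/C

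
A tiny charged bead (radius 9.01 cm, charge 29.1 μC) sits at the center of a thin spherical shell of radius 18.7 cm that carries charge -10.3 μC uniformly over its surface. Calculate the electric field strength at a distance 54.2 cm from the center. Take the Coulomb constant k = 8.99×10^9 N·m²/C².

|E| = 5.75e5 N/C

Symmetry ⇒ E = E(r) r̂. Gaussian sphere of radius r = 54.2 cm (r > 18.7 cm, enclosing both).
Q_enc = (29.1 μC) + (-10.3 μC) = 1.88×10^-5 C.
Applying ∮E·dA = Q_enc/ε₀ with Φ = E(4πr²):
E = k|Q_enc|/r² = (8.99×10^9)(1.88e-5)/(0.542)² = 5.75e5 N/C.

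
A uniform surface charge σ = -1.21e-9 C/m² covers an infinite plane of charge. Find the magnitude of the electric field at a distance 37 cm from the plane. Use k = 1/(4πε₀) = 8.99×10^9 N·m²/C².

By planar symmetry E is perpendicular to the sheet and uniform; use a Gaussian pillbox with flat faces of area A on each side of the sheet.
Only the two end caps contribute flux: Φ = 2EA. With Q_enc = σA, Gauss's law gives E = |σ|/(2ε₀).
E = 2πk|σ| = 2π(8.99×10^9)(1.21e-9) = 68.3 N/C.

68.3 N/C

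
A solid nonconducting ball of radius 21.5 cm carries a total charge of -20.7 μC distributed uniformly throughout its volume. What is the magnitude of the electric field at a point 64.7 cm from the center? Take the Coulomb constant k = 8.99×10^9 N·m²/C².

By spherical symmetry E is radial; choose a Gaussian sphere of radius r = 64.7 cm (r > R, so the entire charge is enclosed).
Q_enc = -20.7 μC = -2.07e-5 C.
Since E is radial and uniform over the Gaussian sphere, Φ = E·4πr² = Q_enc/ε₀.
E = k|Q_enc|/r² = (8.99×10^9)(2.07×10^-5)/(0.647)² = 4.45e5 N/C.

E = 4.45×10^5 V/m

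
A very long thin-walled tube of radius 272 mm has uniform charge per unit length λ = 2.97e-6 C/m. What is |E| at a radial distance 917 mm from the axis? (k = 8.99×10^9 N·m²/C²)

Take a coaxial cylindrical Gaussian surface of radius r = 917 mm and length L (r > 272 mm).
The full line charge is enclosed: λ_enc = 2.97×10^-6 C/m.
By Gauss's law (flux through the curved wall only), E·2πrL = λ_enc L/ε₀.
E = 2k|λ_enc|/r = 2(8.99×10^9)(2.97×10^-6)/(0.917) = 5.82×10^4 N/C.

|E| ≈ 5.82×10^4 N/C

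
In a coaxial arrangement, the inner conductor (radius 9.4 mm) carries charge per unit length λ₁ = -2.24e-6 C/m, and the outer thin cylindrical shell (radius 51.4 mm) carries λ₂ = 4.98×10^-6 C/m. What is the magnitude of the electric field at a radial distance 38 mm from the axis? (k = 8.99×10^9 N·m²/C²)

Take a coaxial cylindrical Gaussian surface of radius r = 38 mm and length L (between the conductors, 9.4 mm < r < 51.4 mm).
Only the inner wire is enclosed; the outer shell contributes nothing inside itself. λ_enc = λ₁ = -2.24×10^-6 C/m.
Applying ∮E·dA = Q_enc/ε₀ with the end caps contributing no flux:
E = 2k|λ_enc|/r = 2(8.99×10^9)(2.24e-6)/(0.038) = 1.06×10^6 N/C.

|E| = 1.06×10^6 N/C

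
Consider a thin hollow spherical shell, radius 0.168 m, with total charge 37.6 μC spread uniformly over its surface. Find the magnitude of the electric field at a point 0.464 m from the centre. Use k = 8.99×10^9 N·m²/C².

Use a concentric Gaussian sphere at r = 0.464 m (r > 0.168 m).
The entire shell is enclosed: Q_enc = 3.76e-5 C.
Gauss's law: E·4πr² = Q_enc/ε₀.
E = k|Q_enc|/r² = (8.99×10^9)(3.76×10^-5)/(0.464)² = 1.57×10^6 N/C.

1.57×10^6 N/C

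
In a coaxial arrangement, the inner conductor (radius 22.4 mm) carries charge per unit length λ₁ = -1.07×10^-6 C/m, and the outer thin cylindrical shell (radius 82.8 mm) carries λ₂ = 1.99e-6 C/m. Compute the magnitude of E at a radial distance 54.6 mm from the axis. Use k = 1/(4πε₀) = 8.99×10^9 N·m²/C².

|E| = 3.52×10^5 N/C

By cylindrical symmetry E is radial; use a coaxial Gaussian cylinder of radius 54.6 mm and length L (between the conductors, 22.4 mm < r < 82.8 mm).
The shell at 82.8 mm lies outside the Gaussian surface, so λ_enc = λ₁ = -1.07×10^-6 C/m.
Since E is radial and uniform over the curved surface, Φ = E·2πrL = Q_enc/ε₀ = λ_enc L/ε₀.
E = 2k|λ_enc|/r = 2(8.99×10^9)(1.07×10^-6)/(0.0546) = 3.52×10^5 N/C.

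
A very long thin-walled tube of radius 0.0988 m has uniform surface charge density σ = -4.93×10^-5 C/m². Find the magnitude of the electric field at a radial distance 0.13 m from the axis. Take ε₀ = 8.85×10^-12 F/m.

|E| ≈ 4.23×10^6 N/C

Choose a coaxial cylinder of radius r = 0.13 m (arbitrary length L) as the Gaussian surface (r > 0.0988 m).
The whole shell is enclosed: λ_enc = σ·2πR = (-4.93e-5)·2π·(0.0988) = -3.06×10^-5 C/m.
Since E is radial and uniform over the curved surface, Φ = E·2πrL = Q_enc/ε₀ = λ_enc L/ε₀.
E = |λ_enc|/(2πε₀r) = (3.06e-5)/(2π·8.85×10^-12·0.13) = 4.23e6 N/C.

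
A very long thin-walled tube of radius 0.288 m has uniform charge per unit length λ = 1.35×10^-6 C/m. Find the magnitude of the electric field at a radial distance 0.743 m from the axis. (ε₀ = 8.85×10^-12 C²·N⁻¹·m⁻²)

Coaxial Gaussian cylinder, radius r = 0.743 m, length L (r > 0.288 m).
The full line charge is enclosed: λ_enc = 1.35×10^-6 C/m.
Since E is radial and uniform over the curved surface, Φ = E·2πrL = Q_enc/ε₀ = λ_enc L/ε₀.
E = |λ_enc|/(2πε₀r) = (1.35×10^-6)/(2π·8.85×10^-12·0.743) = 3.27×10^4 N/C.

|E| = 3.27×10^4 V/m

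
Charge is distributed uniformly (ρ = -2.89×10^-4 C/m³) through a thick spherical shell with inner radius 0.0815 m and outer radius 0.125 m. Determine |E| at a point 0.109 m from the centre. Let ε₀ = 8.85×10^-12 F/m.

Take a concentric spherical Gaussian surface of radius r = 0.109 m (within the shell material, 0.0815 m < r < 0.125 m).
Only the shell between 0.0815 m and r is enclosed: Q_enc = ρ·(4π/3)(r³ − a³) = (-2.89e-4)·(4π/3)·((0.109)³ − (0.0815)³) = -9.124e-7 C.
Gauss's law: E·4πr² = Q_enc/ε₀.
E = |Q_enc|/(4πε₀r²) = (9.124×10^-7)/(4π·8.85×10^-12·(0.109)²) = 6.91×10^5 N/C.

|E| = 6.91×10^5 V/m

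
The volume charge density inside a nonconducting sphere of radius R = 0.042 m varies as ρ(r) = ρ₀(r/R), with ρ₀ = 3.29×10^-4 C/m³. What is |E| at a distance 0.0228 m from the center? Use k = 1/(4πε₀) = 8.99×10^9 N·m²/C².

Take a concentric spherical Gaussian surface of radius r = 0.0228 m (r < R).
Integrate the density: Q_enc = 4π ∫₀^r ρ₀(r'/R)^1 r'² dr' = 4πρ₀ r^4/(4·R) = 6.65×10^-9 C.
Gauss's law: E·4πr² = Q_enc/ε₀.
E = k|Q_enc|/r² = (8.99×10^9)(6.65×10^-9)/(0.0228)² = 1.15e5 N/C.

E ≈ 1.15×10^5 N/C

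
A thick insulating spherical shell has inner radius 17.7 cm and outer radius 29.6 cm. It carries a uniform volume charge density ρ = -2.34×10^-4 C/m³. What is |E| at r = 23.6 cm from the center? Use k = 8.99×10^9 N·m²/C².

|E| ≈ 1.20e6 V/m

By spherical symmetry E is radial; choose a Gaussian sphere of radius r = 23.6 cm (within the shell material, 17.7 cm < r < 29.6 cm).
Enclosed charge is the volume from a to r: Q_enc = (4π/3)ρ(r³ − a³) = -7.448×10^-6 C.
By Gauss's law, ∮E·dA = E·4πr² = Q_enc/ε₀.
E = k|Q_enc|/r² = (8.99×10^9)(7.448×10^-6)/(0.236)² = 1.20e6 N/C.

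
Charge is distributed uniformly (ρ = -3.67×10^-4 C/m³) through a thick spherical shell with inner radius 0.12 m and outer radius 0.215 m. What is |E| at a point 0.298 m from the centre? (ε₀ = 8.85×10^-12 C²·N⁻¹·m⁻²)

Take a concentric spherical Gaussian surface of radius r = 0.298 m (r > 0.215 m, enclosing the whole shell).
Q_enc = ρ·(4π/3)(b³ − a³) = (-3.67e-4)·(4π/3)·((0.215)³ − (0.12)³) = -1.262×10^-5 C.
By Gauss's law, ∮E·dA = E·4πr² = Q_enc/ε₀.
E = |Q_enc|/(4πε₀r²) = (1.262×10^-5)/(4π·8.85×10^-12·(0.298)²) = 1.28×10^6 N/C.

E = 1.28×10^6 N/C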